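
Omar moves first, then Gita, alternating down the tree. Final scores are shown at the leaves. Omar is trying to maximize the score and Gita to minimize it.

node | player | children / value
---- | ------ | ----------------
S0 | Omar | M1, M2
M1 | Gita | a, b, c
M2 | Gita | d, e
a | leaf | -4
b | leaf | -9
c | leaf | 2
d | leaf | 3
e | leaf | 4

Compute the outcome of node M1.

-9

M1 (Gita): min(-4, -9, 2) = -9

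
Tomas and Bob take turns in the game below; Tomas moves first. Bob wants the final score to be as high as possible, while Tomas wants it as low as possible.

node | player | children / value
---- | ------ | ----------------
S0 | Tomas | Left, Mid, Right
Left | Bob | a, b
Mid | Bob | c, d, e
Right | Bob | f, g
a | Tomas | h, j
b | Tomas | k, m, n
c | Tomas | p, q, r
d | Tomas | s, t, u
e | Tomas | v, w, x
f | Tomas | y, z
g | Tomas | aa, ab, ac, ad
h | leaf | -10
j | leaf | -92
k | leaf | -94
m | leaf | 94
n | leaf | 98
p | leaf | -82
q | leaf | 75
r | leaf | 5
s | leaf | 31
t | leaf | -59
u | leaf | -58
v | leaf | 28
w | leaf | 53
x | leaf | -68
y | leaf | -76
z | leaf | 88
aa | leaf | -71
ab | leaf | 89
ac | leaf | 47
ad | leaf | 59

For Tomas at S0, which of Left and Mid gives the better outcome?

Left

a (Tomas): min(-10, -92) = -92
b (Tomas): min(-94, 94, 98) = -94
Left (Bob): max(-92, -94) = -92
c (Tomas): min(-82, 75, 5) = -82
d (Tomas): min(31, -59, -58) = -59
e (Tomas): min(28, 53, -68) = -68
Mid (Bob): max(-82, -59, -68) = -59
Tomas prefers the lower value; Left=-92, Mid=-59. Left is better since -92 < -59.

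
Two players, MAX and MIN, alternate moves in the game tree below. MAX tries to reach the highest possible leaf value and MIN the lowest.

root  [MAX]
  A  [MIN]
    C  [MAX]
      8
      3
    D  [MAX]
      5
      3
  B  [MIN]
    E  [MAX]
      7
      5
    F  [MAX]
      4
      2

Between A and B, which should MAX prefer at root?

A

C (MAX): max(8, 3) = 8
D (MAX): max(5, 3) = 5
A (MIN): min(8, 5) = 5
E (MAX): max(7, 5) = 7
F (MAX): max(4, 2) = 4
B (MIN): min(7, 4) = 4
MAX prefers the higher value; A=5, B=4. A is better since 5 > 4.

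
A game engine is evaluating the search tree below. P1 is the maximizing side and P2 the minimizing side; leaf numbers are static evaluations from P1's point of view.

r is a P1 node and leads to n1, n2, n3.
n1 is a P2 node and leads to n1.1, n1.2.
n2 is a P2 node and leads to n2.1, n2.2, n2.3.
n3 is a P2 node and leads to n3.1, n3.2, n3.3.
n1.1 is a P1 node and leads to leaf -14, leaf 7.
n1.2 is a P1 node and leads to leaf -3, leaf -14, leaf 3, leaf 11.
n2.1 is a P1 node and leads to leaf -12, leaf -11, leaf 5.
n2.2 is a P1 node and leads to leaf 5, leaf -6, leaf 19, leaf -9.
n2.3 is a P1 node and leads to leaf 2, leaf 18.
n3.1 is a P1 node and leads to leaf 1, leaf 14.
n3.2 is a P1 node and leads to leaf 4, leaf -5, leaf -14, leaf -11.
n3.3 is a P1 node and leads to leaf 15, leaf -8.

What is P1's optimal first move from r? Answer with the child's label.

n1

n1.1 (P1): max(-14, 7) = 7
n1.2 (P1): max(-3, -14, 3, 11) = 11
n1 (P2): min(7, 11) = 7
n2.1 (P1): max(-12, -11, 5) = 5
n2.2 (P1): max(5, -6, 19, -9) = 19
n2.3 (P1): max(2, 18) = 18
n2 (P2): min(5, 19, 18) = 5
n3.1 (P1): max(1, 14) = 14
n3.2 (P1): max(4, -5, -14, -11) = 4
n3.3 (P1): max(15, -8) = 15
n3 (P2): min(14, 4, 15) = 4
r (P1): max(7, 5, 4) = 7
P1 at r wants the highest of {n1=7, n2=5, n3=4}, so chooses n1.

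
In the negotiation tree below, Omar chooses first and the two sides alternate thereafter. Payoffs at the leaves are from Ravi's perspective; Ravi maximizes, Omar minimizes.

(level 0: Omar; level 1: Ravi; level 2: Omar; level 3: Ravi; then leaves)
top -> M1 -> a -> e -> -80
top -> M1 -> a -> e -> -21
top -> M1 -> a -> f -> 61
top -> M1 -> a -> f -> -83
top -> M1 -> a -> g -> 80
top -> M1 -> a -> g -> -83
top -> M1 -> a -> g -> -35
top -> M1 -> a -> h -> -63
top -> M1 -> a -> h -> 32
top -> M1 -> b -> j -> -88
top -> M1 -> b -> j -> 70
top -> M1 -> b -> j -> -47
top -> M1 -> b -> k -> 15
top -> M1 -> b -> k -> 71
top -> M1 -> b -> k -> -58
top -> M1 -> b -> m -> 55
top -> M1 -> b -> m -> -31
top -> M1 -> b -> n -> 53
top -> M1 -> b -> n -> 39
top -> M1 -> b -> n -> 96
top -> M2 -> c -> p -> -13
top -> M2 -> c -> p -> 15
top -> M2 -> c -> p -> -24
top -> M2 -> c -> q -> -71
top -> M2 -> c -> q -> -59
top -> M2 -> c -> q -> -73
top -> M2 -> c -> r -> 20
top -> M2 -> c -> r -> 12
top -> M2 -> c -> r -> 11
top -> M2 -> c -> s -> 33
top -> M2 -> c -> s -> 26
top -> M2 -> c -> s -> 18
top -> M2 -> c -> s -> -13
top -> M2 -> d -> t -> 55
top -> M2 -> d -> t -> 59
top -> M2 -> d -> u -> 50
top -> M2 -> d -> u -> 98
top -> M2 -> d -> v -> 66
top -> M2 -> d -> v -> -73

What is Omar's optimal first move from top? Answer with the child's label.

e (Ravi): max(-80, -21) = -21
f (Ravi): max(61, -83) = 61
g (Ravi): max(80, -83, -35) = 80
h (Ravi): max(-63, 32) = 32
a (Omar): min(-21, 61, 80, 32) = -21
j (Ravi): max(-88, 70, -47) = 70
k (Ravi): max(15, 71, -58) = 71
m (Ravi): max(55, -31) = 55
n (Ravi): max(53, 39, 96) = 96
b (Omar): min(70, 71, 55, 96) = 55
M1 (Ravi): max(-21, 55) = 55
p (Ravi): max(-13, 15, -24) = 15
q (Ravi): max(-71, -59, -73) = -59
r (Ravi): max(20, 12, 11) = 20
s (Ravi): max(33, 26, 18, -13) = 33
c (Omar): min(15, -59, 20, 33) = -59
t (Ravi): max(55, 59) = 59
u (Ravi): max(50, 98) = 98
v (Ravi): max(66, -73) = 66
d (Omar): min(59, 98, 66) = 59
M2 (Ravi): max(-59, 59) = 59
top (Omar): min(55, 59) = 55
Omar at top wants the lowest of {M1=55, M2=59}, so chooses M1.

M1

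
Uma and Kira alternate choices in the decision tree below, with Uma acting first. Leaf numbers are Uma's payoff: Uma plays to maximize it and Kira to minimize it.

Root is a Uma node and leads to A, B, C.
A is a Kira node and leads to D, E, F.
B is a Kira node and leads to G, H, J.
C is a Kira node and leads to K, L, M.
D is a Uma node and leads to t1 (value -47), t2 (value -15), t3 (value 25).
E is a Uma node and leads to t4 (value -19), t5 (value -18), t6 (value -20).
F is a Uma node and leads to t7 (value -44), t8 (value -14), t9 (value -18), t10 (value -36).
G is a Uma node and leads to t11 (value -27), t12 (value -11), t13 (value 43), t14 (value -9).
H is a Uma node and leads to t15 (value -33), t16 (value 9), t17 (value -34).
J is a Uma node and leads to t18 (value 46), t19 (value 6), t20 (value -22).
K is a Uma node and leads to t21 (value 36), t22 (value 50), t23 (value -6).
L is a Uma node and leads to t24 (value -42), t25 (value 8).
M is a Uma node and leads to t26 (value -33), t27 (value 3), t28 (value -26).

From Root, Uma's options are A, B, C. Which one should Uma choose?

D (Uma): max(-47, -15, 25) = 25
E (Uma): max(-19, -18, -20) = -18
F (Uma): max(-44, -14, -18, -36) = -14
A (Kira): min(25, -18, -14) = -18
G (Uma): max(-27, -11, 43, -9) = 43
H (Uma): max(-33, 9, -34) = 9
J (Uma): max(46, 6, -22) = 46
B (Kira): min(43, 9, 46) = 9
K (Uma): max(36, 50, -6) = 50
L (Uma): max(-42, 8) = 8
M (Uma): max(-33, 3, -26) = 3
C (Kira): min(50, 8, 3) = 3
Root (Uma): max(-18, 9, 3) = 9
Uma at Root wants the highest of {A=-18, B=9, C=3}, so chooses B.

B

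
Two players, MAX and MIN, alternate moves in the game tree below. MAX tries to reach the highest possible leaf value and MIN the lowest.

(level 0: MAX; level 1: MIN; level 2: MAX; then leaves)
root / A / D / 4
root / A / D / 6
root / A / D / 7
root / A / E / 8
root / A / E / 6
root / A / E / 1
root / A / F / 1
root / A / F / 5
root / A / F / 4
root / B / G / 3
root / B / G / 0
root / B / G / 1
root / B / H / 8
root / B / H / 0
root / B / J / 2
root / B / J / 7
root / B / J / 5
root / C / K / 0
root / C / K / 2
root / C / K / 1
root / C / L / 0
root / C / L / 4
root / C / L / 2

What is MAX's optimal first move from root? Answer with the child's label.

A

D (MAX): max(4, 6, 7) = 7
E (MAX): max(8, 6, 1) = 8
F (MAX): max(1, 5, 4) = 5
A (MIN): min(7, 8, 5) = 5
G (MAX): max(3, 0, 1) = 3
H (MAX): max(8, 0) = 8
J (MAX): max(2, 7, 5) = 7
B (MIN): min(3, 8, 7) = 3
K (MAX): max(0, 2, 1) = 2
L (MAX): max(0, 4, 2) = 4
C (MIN): min(2, 4) = 2
root (MAX): max(5, 3, 2) = 5
MAX at root wants the highest of {A=5, B=3, C=2}, so chooses A.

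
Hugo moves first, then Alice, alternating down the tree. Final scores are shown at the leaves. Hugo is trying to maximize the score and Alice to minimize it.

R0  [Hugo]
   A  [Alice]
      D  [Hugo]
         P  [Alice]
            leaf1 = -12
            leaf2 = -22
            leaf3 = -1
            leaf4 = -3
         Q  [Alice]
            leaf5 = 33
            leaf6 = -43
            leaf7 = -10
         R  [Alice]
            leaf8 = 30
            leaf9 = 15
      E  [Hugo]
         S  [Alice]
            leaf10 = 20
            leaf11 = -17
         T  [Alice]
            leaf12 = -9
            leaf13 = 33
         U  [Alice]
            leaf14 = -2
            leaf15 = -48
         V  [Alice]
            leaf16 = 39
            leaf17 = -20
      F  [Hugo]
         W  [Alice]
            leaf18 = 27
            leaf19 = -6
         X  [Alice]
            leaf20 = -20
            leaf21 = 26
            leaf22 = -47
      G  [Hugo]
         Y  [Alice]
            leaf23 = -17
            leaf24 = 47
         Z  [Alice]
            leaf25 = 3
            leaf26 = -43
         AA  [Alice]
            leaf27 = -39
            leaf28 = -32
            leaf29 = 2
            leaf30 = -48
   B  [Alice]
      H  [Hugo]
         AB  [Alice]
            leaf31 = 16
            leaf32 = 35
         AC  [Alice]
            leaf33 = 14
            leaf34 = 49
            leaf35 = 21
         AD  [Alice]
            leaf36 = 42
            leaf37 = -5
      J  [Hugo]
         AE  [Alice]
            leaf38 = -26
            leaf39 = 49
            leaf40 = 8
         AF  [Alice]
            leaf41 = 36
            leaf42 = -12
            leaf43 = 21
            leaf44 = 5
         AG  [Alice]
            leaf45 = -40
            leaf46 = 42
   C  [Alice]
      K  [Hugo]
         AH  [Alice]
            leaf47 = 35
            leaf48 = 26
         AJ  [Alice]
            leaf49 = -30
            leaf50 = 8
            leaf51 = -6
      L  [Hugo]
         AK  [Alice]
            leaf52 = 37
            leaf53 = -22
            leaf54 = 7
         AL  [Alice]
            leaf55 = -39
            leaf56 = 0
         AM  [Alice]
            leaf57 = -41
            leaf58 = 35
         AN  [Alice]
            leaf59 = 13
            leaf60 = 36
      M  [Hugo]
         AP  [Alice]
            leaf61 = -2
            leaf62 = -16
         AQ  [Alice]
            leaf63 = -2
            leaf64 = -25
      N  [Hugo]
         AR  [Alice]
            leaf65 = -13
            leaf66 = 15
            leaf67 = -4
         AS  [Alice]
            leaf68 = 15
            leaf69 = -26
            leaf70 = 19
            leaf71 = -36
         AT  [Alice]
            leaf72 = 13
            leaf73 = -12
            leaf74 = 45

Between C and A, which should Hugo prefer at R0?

C

AH (Alice): min(35, 26) = 26
AJ (Alice): min(-30, 8, -6) = -30
K (Hugo): max(26, -30) = 26
AK (Alice): min(37, -22, 7) = -22
AL (Alice): min(-39, 0) = -39
AM (Alice): min(-41, 35) = -41
AN (Alice): min(13, 36) = 13
L (Hugo): max(-22, -39, -41, 13) = 13
AP (Alice): min(-2, -16) = -16
AQ (Alice): min(-2, -25) = -25
M (Hugo): max(-16, -25) = -16
AR (Alice): min(-13, 15, -4) = -13
AS (Alice): min(15, -26, 19, -36) = -36
AT (Alice): min(13, -12, 45) = -12
N (Hugo): max(-13, -36, -12) = -12
C (Alice): min(26, 13, -16, -12) = -16
P (Alice): min(-12, -22, -1, -3) = -22
Q (Alice): min(33, -43, -10) = -43
R (Alice): min(30, 15) = 15
D (Hugo): max(-22, -43, 15) = 15
S (Alice): min(20, -17) = -17
T (Alice): min(-9, 33) = -9
U (Alice): min(-2, -48) = -48
V (Alice): min(39, -20) = -20
E (Hugo): max(-17, -9, -48, -20) = -9
W (Alice): min(27, -6) = -6
X (Alice): min(-20, 26, -47) = -47
F (Hugo): max(-6, -47) = -6
Y (Alice): min(-17, 47) = -17
Z (Alice): min(3, -43) = -43
AA (Alice): min(-39, -32, 2, -48) = -48
G (Hugo): max(-17, -43, -48) = -17
A (Alice): min(15, -9, -6, -17) = -17
Hugo prefers the higher value; C=-16, A=-17. C is better since -16 > -17.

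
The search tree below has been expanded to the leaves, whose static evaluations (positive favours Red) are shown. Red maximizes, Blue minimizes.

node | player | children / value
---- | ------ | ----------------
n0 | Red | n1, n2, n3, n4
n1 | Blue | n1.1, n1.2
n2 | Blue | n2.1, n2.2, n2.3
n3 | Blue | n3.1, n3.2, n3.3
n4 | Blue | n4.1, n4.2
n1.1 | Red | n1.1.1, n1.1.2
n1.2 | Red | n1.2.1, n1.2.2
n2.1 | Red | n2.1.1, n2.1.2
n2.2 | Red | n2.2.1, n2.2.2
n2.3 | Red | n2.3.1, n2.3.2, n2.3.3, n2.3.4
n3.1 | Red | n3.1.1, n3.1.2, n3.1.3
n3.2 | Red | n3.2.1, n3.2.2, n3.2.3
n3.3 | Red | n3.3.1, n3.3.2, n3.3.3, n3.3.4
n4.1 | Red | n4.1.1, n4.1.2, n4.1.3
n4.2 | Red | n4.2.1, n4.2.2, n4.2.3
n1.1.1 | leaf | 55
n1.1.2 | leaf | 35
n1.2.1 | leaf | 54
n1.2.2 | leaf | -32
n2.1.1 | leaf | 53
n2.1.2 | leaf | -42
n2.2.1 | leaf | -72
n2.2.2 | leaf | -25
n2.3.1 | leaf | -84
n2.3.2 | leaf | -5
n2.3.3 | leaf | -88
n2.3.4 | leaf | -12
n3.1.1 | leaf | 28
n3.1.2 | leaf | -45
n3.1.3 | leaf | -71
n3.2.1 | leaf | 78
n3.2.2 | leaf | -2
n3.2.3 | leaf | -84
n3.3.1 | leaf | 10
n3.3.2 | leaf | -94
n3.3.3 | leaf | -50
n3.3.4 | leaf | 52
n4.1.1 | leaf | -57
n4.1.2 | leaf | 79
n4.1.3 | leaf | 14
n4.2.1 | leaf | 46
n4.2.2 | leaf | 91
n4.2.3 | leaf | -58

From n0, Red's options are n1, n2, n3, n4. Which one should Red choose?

n1.1 (Red): max(55, 35) = 55
n1.2 (Red): max(54, -32) = 54
n1 (Blue): min(55, 54) = 54
n2.1 (Red): max(53, -42) = 53
n2.2 (Red): max(-72, -25) = -25
n2.3 (Red): max(-84, -5, -88, -12) = -5
n2 (Blue): min(53, -25, -5) = -25
n3.1 (Red): max(28, -45, -71) = 28
n3.2 (Red): max(78, -2, -84) = 78
n3.3 (Red): max(10, -94, -50, 52) = 52
n3 (Blue): min(28, 78, 52) = 28
n4.1 (Red): max(-57, 79, 14) = 79
n4.2 (Red): max(46, 91, -58) = 91
n4 (Blue): min(79, 91) = 79
n0 (Red): max(54, -25, 28, 79) = 79
Red at n0 wants the highest of {n1=54, n2=-25, n3=28, n4=79}, so chooses n4.

n4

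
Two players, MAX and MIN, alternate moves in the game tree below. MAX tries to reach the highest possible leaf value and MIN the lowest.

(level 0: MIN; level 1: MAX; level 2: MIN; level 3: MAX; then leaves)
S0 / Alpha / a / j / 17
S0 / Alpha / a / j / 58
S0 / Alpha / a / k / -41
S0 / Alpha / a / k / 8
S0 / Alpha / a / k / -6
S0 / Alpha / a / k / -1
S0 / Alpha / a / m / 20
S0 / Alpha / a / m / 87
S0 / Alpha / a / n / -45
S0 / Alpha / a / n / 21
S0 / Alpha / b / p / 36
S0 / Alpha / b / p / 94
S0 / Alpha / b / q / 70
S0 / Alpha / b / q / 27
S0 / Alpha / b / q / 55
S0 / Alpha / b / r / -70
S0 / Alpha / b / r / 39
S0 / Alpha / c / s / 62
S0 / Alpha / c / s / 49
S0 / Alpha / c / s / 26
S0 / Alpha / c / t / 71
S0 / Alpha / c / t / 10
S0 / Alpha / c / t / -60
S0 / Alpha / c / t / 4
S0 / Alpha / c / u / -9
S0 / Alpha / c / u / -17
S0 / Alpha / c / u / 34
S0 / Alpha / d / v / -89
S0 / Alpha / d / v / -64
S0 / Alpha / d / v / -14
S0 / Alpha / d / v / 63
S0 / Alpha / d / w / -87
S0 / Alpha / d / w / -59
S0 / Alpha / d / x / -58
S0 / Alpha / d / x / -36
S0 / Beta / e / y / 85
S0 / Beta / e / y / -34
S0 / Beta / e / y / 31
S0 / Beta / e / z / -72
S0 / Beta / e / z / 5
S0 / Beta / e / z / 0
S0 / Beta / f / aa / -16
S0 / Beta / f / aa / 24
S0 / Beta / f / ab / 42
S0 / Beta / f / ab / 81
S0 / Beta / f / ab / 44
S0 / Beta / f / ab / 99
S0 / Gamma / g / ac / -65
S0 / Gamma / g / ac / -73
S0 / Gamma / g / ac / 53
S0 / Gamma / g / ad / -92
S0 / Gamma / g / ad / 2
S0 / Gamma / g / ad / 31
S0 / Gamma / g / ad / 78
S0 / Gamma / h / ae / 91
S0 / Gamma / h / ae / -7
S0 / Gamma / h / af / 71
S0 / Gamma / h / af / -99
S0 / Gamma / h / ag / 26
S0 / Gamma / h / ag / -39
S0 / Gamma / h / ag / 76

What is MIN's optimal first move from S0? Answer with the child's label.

Beta

j (MAX): max(17, 58) = 58
k (MAX): max(-41, 8, -6, -1) = 8
m (MAX): max(20, 87) = 87
n (MAX): max(-45, 21) = 21
a (MIN): min(58, 8, 87, 21) = 8
p (MAX): max(36, 94) = 94
q (MAX): max(70, 27, 55) = 70
r (MAX): max(-70, 39) = 39
b (MIN): min(94, 70, 39) = 39
s (MAX): max(62, 49, 26) = 62
t (MAX): max(71, 10, -60, 4) = 71
u (MAX): max(-9, -17, 34) = 34
c (MIN): min(62, 71, 34) = 34
v (MAX): max(-89, -64, -14, 63) = 63
w (MAX): max(-87, -59) = -59
x (MAX): max(-58, -36) = -36
d (MIN): min(63, -59, -36) = -59
Alpha (MAX): max(8, 39, 34, -59) = 39
y (MAX): max(85, -34, 31) = 85
z (MAX): max(-72, 5, 0) = 5
e (MIN): min(85, 5) = 5
aa (MAX): max(-16, 24) = 24
ab (MAX): max(42, 81, 44, 99) = 99
f (MIN): min(24, 99) = 24
Beta (MAX): max(5, 24) = 24
ac (MAX): max(-65, -73, 53) = 53
ad (MAX): max(-92, 2, 31, 78) = 78
g (MIN): min(53, 78) = 53
ae (MAX): max(91, -7) = 91
af (MAX): max(71, -99) = 71
ag (MAX): max(26, -39, 76) = 76
h (MIN): min(91, 71, 76) = 71
Gamma (MAX): max(53, 71) = 71
S0 (MIN): min(39, 24, 71) = 24
MIN at S0 wants the lowest of {Alpha=39, Beta=24, Gamma=71}, so chooses Beta.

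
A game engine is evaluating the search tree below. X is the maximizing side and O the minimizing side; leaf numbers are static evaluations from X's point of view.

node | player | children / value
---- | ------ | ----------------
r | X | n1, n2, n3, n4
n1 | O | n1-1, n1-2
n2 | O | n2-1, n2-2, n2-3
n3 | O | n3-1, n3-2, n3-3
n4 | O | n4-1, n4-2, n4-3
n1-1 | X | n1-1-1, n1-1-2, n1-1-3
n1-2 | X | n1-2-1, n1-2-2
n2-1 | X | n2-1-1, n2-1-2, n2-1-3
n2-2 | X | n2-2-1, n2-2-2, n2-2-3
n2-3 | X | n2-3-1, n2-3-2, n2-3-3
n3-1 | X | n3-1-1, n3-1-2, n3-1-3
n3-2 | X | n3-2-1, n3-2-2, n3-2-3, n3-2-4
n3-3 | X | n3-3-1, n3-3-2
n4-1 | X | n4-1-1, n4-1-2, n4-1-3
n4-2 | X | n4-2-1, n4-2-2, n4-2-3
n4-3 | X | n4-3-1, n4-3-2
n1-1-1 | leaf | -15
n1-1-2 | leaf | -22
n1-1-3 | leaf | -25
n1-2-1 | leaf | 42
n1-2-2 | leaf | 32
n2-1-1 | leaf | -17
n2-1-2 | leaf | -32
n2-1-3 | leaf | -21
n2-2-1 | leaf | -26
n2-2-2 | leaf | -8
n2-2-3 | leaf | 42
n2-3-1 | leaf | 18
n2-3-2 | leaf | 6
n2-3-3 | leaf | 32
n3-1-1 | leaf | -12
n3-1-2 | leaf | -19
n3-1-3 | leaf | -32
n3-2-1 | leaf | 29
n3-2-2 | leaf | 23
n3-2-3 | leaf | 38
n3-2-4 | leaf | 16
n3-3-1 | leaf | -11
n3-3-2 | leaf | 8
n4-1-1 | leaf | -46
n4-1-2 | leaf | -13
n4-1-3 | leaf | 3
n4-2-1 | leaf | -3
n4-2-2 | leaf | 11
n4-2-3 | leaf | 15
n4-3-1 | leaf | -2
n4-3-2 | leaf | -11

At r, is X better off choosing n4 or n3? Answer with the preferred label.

n4-1 (X): max(-46, -13, 3) = 3
n4-2 (X): max(-3, 11, 15) = 15
n4-3 (X): max(-2, -11) = -2
n4 (O): min(3, 15, -2) = -2
n3-1 (X): max(-12, -19, -32) = -12
n3-2 (X): max(29, 23, 38, 16) = 38
n3-3 (X): max(-11, 8) = 8
n3 (O): min(-12, 38, 8) = -12
X prefers the higher value; n4=-2, n3=-12. n4 is better since -2 > -12.

n4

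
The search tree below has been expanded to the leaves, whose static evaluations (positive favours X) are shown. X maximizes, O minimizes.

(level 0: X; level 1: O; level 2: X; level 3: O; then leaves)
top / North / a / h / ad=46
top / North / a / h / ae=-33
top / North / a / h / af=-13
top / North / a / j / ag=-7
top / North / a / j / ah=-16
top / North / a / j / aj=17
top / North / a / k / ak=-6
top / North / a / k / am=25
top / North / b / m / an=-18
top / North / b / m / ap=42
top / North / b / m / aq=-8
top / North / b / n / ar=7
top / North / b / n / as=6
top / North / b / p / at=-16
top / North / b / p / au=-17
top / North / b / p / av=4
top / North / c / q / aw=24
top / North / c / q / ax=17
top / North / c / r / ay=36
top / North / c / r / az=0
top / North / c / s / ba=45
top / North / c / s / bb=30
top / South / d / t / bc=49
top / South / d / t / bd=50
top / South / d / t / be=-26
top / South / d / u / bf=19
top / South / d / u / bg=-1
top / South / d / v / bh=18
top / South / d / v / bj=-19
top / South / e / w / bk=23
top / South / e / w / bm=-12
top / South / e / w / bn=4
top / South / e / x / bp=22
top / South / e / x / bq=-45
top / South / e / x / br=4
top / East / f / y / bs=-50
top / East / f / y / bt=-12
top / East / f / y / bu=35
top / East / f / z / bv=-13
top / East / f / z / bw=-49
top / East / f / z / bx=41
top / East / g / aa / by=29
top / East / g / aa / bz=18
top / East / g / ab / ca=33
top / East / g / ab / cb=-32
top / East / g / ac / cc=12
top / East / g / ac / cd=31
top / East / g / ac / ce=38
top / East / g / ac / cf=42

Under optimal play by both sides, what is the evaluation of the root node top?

-6

h (O): min(46, -33, -13) = -33
j (O): min(-7, -16, 17) = -16
k (O): min(-6, 25) = -6
a (X): max(-33, -16, -6) = -6
m (O): min(-18, 42, -8) = -18
n (O): min(7, 6) = 6
p (O): min(-16, -17, 4) = -17
b (X): max(-18, 6, -17) = 6
q (O): min(24, 17) = 17
r (O): min(36, 0) = 0
s (O): min(45, 30) = 30
c (X): max(17, 0, 30) = 30
North (O): min(-6, 6, 30) = -6
t (O): min(49, 50, -26) = -26
u (O): min(19, -1) = -1
v (O): min(18, -19) = -19
d (X): max(-26, -1, -19) = -1
w (O): min(23, -12, 4) = -12
x (O): min(22, -45, 4) = -45
e (X): max(-12, -45) = -12
South (O): min(-1, -12) = -12
y (O): min(-50, -12, 35) = -50
z (O): min(-13, -49, 41) = -49
f (X): max(-50, -49) = -49
aa (O): min(29, 18) = 18
ab (O): min(33, -32) = -32
ac (O): min(12, 31, 38, 42) = 12
g (X): max(18, -32, 12) = 18
East (O): min(-49, 18) = -49
top (X): max(-6, -12, -49) = -6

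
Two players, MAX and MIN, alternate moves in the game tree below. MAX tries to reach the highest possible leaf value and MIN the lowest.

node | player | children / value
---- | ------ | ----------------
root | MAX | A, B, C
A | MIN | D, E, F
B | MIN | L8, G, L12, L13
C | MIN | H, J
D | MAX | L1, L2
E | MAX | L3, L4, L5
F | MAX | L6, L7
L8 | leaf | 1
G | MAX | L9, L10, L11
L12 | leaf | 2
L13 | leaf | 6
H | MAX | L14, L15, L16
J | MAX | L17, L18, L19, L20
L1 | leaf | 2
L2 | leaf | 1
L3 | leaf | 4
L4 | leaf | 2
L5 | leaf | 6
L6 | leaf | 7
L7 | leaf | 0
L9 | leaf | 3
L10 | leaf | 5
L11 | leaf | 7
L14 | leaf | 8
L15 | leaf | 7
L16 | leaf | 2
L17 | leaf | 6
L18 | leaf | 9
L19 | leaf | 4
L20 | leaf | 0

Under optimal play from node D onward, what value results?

2

D (MAX): max(2, 1) = 2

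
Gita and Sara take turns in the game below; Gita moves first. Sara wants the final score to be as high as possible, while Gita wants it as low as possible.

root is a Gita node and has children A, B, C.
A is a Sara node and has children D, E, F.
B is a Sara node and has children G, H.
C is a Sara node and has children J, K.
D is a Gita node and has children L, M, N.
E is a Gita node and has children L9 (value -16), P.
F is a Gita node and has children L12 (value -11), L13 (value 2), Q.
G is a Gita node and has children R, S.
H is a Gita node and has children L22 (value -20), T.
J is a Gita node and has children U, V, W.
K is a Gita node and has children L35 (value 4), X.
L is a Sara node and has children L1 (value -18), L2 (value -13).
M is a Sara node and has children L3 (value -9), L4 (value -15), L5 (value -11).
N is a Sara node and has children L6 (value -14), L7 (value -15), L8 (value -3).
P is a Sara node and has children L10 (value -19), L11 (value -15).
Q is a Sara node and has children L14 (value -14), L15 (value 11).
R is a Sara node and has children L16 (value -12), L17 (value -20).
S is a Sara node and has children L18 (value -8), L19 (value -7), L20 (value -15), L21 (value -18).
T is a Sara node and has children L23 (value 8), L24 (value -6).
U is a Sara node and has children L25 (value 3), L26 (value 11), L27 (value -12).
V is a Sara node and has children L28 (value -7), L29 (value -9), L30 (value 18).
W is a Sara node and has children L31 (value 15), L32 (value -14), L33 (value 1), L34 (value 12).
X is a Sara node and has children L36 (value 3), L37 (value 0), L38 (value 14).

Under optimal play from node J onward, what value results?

11

U (Sara): max(3, 11, -12) = 11
V (Sara): max(-7, -9, 18) = 18
W (Sara): max(15, -14, 1, 12) = 15
J (Gita): min(11, 18, 15) = 11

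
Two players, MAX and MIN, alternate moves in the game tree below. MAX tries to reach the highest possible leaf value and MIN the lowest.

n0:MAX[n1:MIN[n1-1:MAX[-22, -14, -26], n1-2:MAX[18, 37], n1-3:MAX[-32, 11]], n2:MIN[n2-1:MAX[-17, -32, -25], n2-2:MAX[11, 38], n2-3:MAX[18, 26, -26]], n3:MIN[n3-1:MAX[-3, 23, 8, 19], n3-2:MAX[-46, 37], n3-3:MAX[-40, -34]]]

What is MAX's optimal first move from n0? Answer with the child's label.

n1-1 (MAX): max(-22, -14, -26) = -14
n1-2 (MAX): max(18, 37) = 37
n1-3 (MAX): max(-32, 11) = 11
n1 (MIN): min(-14, 37, 11) = -14
n2-1 (MAX): max(-17, -32, -25) = -17
n2-2 (MAX): max(11, 38) = 38
n2-3 (MAX): max(18, 26, -26) = 26
n2 (MIN): min(-17, 38, 26) = -17
n3-1 (MAX): max(-3, 23, 8, 19) = 23
n3-2 (MAX): max(-46, 37) = 37
n3-3 (MAX): max(-40, -34) = -34
n3 (MIN): min(23, 37, -34) = -34
n0 (MAX): max(-14, -17, -34) = -14
MAX at n0 wants the highest of {n1=-14, n2=-17, n3=-34}, so chooses n1.

n1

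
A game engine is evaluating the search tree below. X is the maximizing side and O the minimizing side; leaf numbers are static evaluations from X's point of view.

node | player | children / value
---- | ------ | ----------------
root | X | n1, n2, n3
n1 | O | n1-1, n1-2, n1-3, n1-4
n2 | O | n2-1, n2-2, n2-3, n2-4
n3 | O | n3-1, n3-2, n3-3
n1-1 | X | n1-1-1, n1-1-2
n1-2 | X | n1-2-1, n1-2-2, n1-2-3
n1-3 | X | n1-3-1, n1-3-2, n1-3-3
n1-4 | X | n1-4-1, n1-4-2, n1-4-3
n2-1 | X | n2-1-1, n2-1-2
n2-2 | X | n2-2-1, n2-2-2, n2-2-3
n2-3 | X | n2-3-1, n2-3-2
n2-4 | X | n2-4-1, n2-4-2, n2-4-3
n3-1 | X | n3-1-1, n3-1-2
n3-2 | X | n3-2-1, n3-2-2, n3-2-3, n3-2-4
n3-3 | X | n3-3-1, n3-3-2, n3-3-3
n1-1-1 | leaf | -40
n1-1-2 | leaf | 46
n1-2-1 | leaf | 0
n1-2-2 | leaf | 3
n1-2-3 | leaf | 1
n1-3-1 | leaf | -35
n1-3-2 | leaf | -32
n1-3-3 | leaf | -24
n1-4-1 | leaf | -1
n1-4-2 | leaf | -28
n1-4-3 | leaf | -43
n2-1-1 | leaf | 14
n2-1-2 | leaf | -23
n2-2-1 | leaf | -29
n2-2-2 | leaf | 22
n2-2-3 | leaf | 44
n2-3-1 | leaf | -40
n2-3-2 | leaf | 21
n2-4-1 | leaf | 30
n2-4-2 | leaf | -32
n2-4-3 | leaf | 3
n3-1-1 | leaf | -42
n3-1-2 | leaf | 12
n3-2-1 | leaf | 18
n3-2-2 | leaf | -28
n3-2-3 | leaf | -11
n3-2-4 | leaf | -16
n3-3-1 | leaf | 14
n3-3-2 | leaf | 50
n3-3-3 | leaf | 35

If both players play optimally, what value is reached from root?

n1-1 (X): max(-40, 46) = 46
n1-2 (X): max(0, 3, 1) = 3
n1-3 (X): max(-35, -32, -24) = -24
n1-4 (X): max(-1, -28, -43) = -1
n1 (O): min(46, 3, -24, -1) = -24
n2-1 (X): max(14, -23) = 14
n2-2 (X): max(-29, 22, 44) = 44
n2-3 (X): max(-40, 21) = 21
n2-4 (X): max(30, -32, 3) = 30
n2 (O): min(14, 44, 21, 30) = 14
n3-1 (X): max(-42, 12) = 12
n3-2 (X): max(18, -28, -11, -16) = 18
n3-3 (X): max(14, 50, 35) = 50
n3 (O): min(12, 18, 50) = 12
root (X): max(-24, 14, 12) = 14

14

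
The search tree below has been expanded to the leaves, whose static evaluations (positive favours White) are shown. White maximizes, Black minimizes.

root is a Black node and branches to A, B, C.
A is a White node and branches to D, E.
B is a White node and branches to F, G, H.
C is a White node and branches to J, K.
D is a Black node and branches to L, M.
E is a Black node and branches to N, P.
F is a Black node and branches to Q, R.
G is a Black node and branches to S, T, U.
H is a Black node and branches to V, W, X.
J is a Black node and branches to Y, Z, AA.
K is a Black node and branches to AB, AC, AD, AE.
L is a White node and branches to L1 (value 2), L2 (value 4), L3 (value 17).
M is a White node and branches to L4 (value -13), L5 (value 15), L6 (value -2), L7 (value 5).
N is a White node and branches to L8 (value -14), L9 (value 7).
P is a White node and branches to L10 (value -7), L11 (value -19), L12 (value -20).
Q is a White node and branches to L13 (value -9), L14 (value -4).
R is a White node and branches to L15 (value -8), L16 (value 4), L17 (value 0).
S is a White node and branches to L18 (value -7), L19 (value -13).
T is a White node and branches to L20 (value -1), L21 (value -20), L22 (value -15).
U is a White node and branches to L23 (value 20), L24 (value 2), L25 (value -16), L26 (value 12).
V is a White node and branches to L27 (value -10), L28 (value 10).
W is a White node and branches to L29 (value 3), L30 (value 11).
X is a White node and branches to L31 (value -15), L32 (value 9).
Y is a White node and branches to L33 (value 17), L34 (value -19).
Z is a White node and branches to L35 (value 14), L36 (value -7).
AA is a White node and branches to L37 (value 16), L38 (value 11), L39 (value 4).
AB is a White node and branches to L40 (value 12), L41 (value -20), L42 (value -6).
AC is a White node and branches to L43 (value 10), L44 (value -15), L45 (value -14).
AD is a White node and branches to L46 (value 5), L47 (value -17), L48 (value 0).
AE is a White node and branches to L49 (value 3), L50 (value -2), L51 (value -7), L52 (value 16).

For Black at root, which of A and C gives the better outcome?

C

L (White): max(2, 4, 17) = 17
M (White): max(-13, 15, -2, 5) = 15
D (Black): min(17, 15) = 15
N (White): max(-14, 7) = 7
P (White): max(-7, -19, -20) = -7
E (Black): min(7, -7) = -7
A (White): max(15, -7) = 15
Y (White): max(17, -19) = 17
Z (White): max(14, -7) = 14
AA (White): max(16, 11, 4) = 16
J (Black): min(17, 14, 16) = 14
AB (White): max(12, -20, -6) = 12
AC (White): max(10, -15, -14) = 10
AD (White): max(5, -17, 0) = 5
AE (White): max(3, -2, -7, 16) = 16
K (Black): min(12, 10, 5, 16) = 5
C (White): max(14, 5) = 14
Black prefers the lower value; A=15, C=14. C is better since 14 < 15.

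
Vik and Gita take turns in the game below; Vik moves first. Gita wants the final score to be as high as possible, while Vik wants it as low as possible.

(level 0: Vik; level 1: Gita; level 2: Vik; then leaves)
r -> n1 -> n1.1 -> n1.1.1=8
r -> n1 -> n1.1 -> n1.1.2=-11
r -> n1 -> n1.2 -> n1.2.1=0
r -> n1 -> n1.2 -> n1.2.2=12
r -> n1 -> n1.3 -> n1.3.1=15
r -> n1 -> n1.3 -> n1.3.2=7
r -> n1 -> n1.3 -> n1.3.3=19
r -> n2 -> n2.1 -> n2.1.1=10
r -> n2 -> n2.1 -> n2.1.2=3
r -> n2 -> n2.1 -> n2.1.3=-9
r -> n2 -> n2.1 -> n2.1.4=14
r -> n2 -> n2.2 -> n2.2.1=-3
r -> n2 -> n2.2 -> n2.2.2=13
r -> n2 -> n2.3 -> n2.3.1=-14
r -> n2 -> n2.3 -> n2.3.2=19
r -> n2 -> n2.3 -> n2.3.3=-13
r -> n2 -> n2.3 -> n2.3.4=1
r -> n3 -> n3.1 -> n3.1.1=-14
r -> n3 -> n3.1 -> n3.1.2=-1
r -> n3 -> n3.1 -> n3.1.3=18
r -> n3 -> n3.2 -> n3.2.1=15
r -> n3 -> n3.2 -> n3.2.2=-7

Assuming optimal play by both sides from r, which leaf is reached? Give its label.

n3.2.2

n1.1 (Vik): min(8, -11) = -11
n1.2 (Vik): min(0, 12) = 0
n1.3 (Vik): min(15, 7, 19) = 7
n1 (Gita): max(-11, 0, 7) = 7
n2.1 (Vik): min(10, 3, -9, 14) = -9
n2.2 (Vik): min(-3, 13) = -3
n2.3 (Vik): min(-14, 19, -13, 1) = -14
n2 (Gita): max(-9, -3, -14) = -3
n3.1 (Vik): min(-14, -1, 18) = -14
n3.2 (Vik): min(15, -7) = -7
n3 (Gita): max(-14, -7) = -7
r (Vik): min(7, -3, -7) = -7
At r, Vik picks n3 (lowest: -7).
At n3, Gita picks n3.2 (highest: -7).
At n3.2, Vik picks n3.2.2 (lowest: -7).
Terminal value -7.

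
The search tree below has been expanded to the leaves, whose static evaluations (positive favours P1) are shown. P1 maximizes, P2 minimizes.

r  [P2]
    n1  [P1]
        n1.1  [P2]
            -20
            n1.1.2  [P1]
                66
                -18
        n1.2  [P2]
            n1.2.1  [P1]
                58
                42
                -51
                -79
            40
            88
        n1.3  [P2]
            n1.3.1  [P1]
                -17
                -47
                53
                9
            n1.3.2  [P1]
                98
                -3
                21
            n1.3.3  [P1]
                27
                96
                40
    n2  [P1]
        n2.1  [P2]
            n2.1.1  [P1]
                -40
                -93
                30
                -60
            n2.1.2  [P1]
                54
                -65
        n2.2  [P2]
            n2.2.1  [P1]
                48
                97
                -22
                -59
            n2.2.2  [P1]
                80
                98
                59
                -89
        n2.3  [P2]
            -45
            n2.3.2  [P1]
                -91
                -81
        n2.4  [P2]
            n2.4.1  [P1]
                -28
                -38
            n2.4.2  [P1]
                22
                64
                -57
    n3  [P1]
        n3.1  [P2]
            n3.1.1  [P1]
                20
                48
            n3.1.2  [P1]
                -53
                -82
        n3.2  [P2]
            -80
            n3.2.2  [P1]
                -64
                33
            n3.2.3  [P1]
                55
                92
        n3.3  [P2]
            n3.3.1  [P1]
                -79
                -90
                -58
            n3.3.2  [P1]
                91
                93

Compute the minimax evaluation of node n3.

n3.1.1 (P1): max(20, 48) = 48
n3.1.2 (P1): max(-53, -82) = -53
n3.1 (P2): min(48, -53) = -53
n3.2.2 (P1): max(-64, 33) = 33
n3.2.3 (P1): max(55, 92) = 92
n3.2 (P2): min(-80, 33, 92) = -80
n3.3.1 (P1): max(-79, -90, -58) = -58
n3.3.2 (P1): max(91, 93) = 93
n3.3 (P2): min(-58, 93) = -58
n3 (P1): max(-53, -80, -58) = -53

-53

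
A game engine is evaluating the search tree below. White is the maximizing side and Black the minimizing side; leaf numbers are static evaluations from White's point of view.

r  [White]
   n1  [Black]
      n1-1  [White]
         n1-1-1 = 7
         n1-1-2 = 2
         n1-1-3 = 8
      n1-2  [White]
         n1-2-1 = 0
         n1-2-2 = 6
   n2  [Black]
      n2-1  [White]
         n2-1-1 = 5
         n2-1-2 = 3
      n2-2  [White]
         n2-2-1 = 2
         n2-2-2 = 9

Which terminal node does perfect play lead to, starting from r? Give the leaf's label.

n1-2-2

n1-1 (White): max(7, 2, 8) = 8
n1-2 (White): max(0, 6) = 6
n1 (Black): min(8, 6) = 6
n2-1 (White): max(5, 3) = 5
n2-2 (White): max(2, 9) = 9
n2 (Black): min(5, 9) = 5
r (White): max(6, 5) = 6
At r, White picks n1 (highest: 6).
At n1, Black picks n1-2 (lowest: 6).
At n1-2, White picks n1-2-2 (highest: 6).
Terminal value 6.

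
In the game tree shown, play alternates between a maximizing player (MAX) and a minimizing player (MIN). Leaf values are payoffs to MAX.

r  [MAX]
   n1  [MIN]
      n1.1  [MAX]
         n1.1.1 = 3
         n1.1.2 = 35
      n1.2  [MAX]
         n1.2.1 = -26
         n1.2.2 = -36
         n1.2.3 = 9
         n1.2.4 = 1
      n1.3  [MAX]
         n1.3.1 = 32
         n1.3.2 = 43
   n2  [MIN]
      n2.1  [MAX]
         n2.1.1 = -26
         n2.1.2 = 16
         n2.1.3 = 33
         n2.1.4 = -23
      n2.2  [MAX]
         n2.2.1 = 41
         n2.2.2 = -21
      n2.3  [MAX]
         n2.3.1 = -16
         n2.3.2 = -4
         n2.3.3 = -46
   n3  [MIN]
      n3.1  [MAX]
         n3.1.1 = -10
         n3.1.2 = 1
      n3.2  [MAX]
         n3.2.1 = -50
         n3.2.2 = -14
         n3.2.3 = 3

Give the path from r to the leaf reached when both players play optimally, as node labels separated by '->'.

n1.1 (MAX): max(3, 35) = 35
n1.2 (MAX): max(-26, -36, 9, 1) = 9
n1.3 (MAX): max(32, 43) = 43
n1 (MIN): min(35, 9, 43) = 9
n2.1 (MAX): max(-26, 16, 33, -23) = 33
n2.2 (MAX): max(41, -21) = 41
n2.3 (MAX): max(-16, -4, -46) = -4
n2 (MIN): min(33, 41, -4) = -4
n3.1 (MAX): max(-10, 1) = 1
n3.2 (MAX): max(-50, -14, 3) = 3
n3 (MIN): min(1, 3) = 1
r (MAX): max(9, -4, 1) = 9
At r, MAX picks n1 (highest: 9).
At n1, MIN picks n1.2 (lowest: 9).
At n1.2, MAX picks n1.2.3 (highest: 9).
Terminal value 9.

r -> n1 -> n1.2 -> n1.2.3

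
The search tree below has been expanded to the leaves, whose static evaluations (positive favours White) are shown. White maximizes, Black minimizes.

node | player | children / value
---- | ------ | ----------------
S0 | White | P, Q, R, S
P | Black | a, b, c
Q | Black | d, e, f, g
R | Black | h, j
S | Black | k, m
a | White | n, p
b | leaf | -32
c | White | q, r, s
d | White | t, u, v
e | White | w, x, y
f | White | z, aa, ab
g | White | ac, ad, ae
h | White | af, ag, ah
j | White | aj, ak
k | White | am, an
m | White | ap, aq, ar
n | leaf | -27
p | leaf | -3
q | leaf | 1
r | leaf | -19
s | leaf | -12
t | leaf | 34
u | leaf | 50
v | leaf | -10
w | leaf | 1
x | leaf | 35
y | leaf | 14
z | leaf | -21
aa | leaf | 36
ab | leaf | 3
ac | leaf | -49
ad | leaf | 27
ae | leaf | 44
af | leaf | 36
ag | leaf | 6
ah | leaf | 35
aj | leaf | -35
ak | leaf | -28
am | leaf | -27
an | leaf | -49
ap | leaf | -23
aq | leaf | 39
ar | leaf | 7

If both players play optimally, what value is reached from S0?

a (White): max(-27, -3) = -3
c (White): max(1, -19, -12) = 1
P (Black): min(-3, -32, 1) = -32
d (White): max(34, 50, -10) = 50
e (White): max(1, 35, 14) = 35
f (White): max(-21, 36, 3) = 36
g (White): max(-49, 27, 44) = 44
Q (Black): min(50, 35, 36, 44) = 35
h (White): max(36, 6, 35) = 36
j (White): max(-35, -28) = -28
R (Black): min(36, -28) = -28
k (White): max(-27, -49) = -27
m (White): max(-23, 39, 7) = 39
S (Black): min(-27, 39) = -27
S0 (White): max(-32, 35, -28, -27) = 35

35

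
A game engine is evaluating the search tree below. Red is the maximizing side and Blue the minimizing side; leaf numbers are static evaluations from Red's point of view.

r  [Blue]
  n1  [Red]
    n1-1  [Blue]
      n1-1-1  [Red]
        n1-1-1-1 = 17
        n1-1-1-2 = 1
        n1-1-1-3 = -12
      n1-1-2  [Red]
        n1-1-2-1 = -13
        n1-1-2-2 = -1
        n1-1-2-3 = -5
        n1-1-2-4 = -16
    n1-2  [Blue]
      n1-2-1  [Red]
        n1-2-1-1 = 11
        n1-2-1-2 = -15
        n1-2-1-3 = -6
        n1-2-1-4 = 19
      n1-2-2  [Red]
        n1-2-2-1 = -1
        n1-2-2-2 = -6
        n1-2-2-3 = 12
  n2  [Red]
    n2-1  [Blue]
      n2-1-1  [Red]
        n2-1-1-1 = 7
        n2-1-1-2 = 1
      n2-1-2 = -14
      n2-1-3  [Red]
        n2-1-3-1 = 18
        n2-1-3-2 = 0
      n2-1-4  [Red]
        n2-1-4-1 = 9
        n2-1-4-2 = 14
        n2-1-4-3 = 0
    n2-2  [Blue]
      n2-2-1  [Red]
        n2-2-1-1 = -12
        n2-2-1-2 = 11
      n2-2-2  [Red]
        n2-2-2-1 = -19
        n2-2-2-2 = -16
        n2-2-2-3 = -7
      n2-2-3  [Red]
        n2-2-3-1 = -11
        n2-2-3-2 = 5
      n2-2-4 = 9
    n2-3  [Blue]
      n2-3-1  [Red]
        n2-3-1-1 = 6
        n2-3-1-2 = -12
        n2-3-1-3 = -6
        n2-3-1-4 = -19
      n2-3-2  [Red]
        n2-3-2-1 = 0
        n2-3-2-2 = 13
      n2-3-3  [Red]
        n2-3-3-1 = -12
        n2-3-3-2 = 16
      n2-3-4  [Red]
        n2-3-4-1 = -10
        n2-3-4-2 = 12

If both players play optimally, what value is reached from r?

6

n1-1-1 (Red): max(17, 1, -12) = 17
n1-1-2 (Red): max(-13, -1, -5, -16) = -1
n1-1 (Blue): min(17, -1) = -1
n1-2-1 (Red): max(11, -15, -6, 19) = 19
n1-2-2 (Red): max(-1, -6, 12) = 12
n1-2 (Blue): min(19, 12) = 12
n1 (Red): max(-1, 12) = 12
n2-1-1 (Red): max(7, 1) = 7
n2-1-3 (Red): max(18, 0) = 18
n2-1-4 (Red): max(9, 14, 0) = 14
n2-1 (Blue): min(7, -14, 18, 14) = -14
n2-2-1 (Red): max(-12, 11) = 11
n2-2-2 (Red): max(-19, -16, -7) = -7
n2-2-3 (Red): max(-11, 5) = 5
n2-2 (Blue): min(11, -7, 5, 9) = -7
n2-3-1 (Red): max(6, -12, -6, -19) = 6
n2-3-2 (Red): max(0, 13) = 13
n2-3-3 (Red): max(-12, 16) = 16
n2-3-4 (Red): max(-10, 12) = 12
n2-3 (Blue): min(6, 13, 16, 12) = 6
n2 (Red): max(-14, -7, 6) = 6
r (Blue): min(12, 6) = 6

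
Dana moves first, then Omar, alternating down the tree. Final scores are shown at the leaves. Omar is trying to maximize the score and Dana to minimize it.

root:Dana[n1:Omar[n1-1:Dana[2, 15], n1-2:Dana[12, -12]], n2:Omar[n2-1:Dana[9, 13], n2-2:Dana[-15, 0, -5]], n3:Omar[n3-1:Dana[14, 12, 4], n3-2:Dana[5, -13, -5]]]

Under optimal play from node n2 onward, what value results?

9

n2-1 (Dana): min(9, 13) = 9
n2-2 (Dana): min(-15, 0, -5) = -15
n2 (Omar): max(9, -15) = 9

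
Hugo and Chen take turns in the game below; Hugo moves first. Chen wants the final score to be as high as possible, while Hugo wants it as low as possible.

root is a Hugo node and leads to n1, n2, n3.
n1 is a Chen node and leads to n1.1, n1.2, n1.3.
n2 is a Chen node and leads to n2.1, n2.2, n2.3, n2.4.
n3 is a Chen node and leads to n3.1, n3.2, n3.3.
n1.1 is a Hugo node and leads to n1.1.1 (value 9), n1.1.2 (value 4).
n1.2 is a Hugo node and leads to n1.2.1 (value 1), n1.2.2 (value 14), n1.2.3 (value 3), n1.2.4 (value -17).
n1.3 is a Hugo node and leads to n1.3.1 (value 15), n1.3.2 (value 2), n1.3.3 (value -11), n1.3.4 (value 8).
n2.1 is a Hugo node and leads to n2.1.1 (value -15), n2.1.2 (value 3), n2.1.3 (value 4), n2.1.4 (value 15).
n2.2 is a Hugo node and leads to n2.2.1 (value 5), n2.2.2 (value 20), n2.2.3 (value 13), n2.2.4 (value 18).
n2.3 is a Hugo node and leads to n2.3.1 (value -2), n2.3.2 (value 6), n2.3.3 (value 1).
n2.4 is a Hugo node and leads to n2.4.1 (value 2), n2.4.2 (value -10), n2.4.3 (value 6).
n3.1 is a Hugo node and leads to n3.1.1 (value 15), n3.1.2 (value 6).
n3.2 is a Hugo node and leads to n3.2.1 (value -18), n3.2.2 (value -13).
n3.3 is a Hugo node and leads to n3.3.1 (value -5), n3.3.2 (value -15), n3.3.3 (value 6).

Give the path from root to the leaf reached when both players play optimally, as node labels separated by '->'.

root -> n1 -> n1.1 -> n1.1.2

n1.1 (Hugo): min(9, 4) = 4
n1.2 (Hugo): min(1, 14, 3, -17) = -17
n1.3 (Hugo): min(15, 2, -11, 8) = -11
n1 (Chen): max(4, -17, -11) = 4
n2.1 (Hugo): min(-15, 3, 4, 15) = -15
n2.2 (Hugo): min(5, 20, 13, 18) = 5
n2.3 (Hugo): min(-2, 6, 1) = -2
n2.4 (Hugo): min(2, -10, 6) = -10
n2 (Chen): max(-15, 5, -2, -10) = 5
n3.1 (Hugo): min(15, 6) = 6
n3.2 (Hugo): min(-18, -13) = -18
n3.3 (Hugo): min(-5, -15, 6) = -15
n3 (Chen): max(6, -18, -15) = 6
root (Hugo): min(4, 5, 6) = 4
At root, Hugo picks n1 (lowest: 4).
At n1, Chen picks n1.1 (highest: 4).
At n1.1, Hugo picks n1.1.2 (lowest: 4).
Terminal value 4.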